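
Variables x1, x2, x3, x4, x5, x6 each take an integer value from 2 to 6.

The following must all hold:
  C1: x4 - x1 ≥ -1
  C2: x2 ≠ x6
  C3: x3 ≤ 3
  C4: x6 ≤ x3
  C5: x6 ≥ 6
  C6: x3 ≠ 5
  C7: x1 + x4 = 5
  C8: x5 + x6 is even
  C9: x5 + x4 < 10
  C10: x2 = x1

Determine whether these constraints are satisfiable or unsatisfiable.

Unsatisfiable

From constraint 5: x6 ≥ 6. From constraints 3 and 4: x6 ≤ x3 and x3 ≤ 3, so x6 ≤ 3. But 3 < 6, so no value of x6 works.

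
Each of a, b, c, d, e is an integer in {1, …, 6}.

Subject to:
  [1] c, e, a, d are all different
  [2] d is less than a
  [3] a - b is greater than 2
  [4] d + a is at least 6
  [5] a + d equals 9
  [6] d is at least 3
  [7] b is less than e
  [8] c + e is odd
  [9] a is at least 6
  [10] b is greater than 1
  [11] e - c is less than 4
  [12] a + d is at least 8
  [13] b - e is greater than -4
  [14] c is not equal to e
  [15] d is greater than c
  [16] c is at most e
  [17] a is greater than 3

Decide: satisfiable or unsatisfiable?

Try a = 6, b = 3, c = 2, d = 3, e = 5.
Check constraint 3: a - b = 3; constraint 4: d + a = 9. The remaining constraints are straightforward to verify.

Satisfiable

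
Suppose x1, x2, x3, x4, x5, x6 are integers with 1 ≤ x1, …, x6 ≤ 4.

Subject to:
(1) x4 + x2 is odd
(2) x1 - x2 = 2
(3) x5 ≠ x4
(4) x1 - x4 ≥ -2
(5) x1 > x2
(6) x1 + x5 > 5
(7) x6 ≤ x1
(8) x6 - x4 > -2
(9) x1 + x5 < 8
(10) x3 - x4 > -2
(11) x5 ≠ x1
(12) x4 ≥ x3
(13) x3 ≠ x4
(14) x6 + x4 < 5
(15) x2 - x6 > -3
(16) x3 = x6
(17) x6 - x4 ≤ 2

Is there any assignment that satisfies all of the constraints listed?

Satisfiable

Take x1 = 3, x2 = 1, x3 = 1, x4 = 2, x5 = 4, x6 = 1. Then constraint 2: x1 - x2 = 2; constraint 4: x1 - x4 = 1; constraint 6: x1 + x5 = 7, and every other listed constraint is also met.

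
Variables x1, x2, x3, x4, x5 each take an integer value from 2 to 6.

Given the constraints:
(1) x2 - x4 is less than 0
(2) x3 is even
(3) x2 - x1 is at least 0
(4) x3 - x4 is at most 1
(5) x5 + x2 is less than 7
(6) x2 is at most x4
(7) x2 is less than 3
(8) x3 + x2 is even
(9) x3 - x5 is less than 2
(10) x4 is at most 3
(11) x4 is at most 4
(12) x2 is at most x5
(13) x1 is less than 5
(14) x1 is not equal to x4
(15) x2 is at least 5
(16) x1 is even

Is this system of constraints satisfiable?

Unsatisfiable

From constraint 15: x2 ≥ 5. From constraints 6 and 10: x2 ≤ x4 and x4 ≤ 3, so x2 ≤ 3. But 3 < 5, so no value of x2 works.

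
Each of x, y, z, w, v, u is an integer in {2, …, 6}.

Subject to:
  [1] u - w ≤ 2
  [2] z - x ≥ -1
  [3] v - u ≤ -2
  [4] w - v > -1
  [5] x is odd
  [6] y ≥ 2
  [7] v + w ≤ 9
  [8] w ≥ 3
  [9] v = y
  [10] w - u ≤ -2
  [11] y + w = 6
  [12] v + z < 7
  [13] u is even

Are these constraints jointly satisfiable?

Try x = 3, y = 2, z = 4, w = 4, v = 2, u = 6.
Check constraint 1: u - w = 2; constraint 2: z - x = 1; constraint 3: v - u = -4. The remaining constraints are straightforward to verify.

Satisfiable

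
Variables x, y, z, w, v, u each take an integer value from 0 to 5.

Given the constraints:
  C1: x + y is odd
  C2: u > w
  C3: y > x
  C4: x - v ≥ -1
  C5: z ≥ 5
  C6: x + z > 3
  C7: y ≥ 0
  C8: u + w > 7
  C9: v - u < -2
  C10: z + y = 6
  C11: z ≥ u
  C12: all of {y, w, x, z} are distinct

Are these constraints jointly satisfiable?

Satisfiable

The assignment x = 0, y = 1, z = 5, w = 4, v = 0, u = 5 works:
  constraint 4 holds since x - v = 0.
  constraint 6 holds since x + z = 5.
  constraint 8 holds since u + w = 9.
The rest check out directly.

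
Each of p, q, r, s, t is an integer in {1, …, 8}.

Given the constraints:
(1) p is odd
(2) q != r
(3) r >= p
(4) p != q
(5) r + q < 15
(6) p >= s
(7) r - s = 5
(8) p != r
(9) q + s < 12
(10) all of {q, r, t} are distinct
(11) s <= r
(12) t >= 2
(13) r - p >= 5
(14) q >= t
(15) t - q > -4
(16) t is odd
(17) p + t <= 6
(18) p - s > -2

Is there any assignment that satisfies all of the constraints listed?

Satisfiable

One satisfying assignment is p = 3, q = 6, r = 8, s = 3, t = 3.
For the less obvious constraints — constraint 5: r + q = 14; constraint 7: r - s = 5 — and the others hold by inspection.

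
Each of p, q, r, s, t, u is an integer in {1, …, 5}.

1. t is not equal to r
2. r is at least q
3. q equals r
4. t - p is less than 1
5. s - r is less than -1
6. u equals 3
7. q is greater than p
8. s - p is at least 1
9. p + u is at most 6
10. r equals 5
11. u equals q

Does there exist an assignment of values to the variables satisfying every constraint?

Unsatisfiable

Constraint 6 fixes u = 3 and constraint 10 fixes r = 5. Constraints 3 and 11 give u = q = r, so u = r. But 3 ≠ 5 — contradiction.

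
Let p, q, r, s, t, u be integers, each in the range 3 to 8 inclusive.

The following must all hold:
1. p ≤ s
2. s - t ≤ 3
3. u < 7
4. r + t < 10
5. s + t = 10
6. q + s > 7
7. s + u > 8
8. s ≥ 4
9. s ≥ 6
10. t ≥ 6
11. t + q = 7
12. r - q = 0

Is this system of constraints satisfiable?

Unsatisfiable

From constraint 9: s ≥ 6. From constraint 10: t ≥ 6. Hence s + t ≥ 12. But constraint 5 requires s + t = 10, and 10 < 12. Contradiction.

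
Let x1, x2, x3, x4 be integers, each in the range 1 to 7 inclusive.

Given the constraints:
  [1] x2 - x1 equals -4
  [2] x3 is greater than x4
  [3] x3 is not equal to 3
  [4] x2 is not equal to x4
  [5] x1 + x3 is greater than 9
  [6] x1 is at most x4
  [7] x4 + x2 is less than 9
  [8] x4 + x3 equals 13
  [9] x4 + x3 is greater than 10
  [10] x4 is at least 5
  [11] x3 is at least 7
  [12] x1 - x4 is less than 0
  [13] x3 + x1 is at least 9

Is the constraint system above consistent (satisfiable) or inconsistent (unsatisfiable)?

Satisfiable

One satisfying assignment is x1 = 5, x2 = 1, x3 = 7, x4 = 6.
For the less obvious constraints — constraint 1: x2 - x1 = -4; constraint 5: x1 + x3 = 12; constraint 7: x4 + x2 = 7 — and the others hold by inspection.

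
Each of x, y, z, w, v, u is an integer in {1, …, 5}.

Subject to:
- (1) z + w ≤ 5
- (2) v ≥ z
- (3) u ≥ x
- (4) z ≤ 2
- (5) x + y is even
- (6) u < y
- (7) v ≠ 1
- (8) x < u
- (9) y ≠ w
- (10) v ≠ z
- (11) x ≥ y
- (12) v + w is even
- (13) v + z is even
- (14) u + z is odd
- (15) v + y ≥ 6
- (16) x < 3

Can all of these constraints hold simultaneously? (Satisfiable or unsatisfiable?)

Unsatisfiable

Constraints 6, 8, and 11 give x < u, u < y, y ≤ x. Chaining: x < u < y ≤ x, which forces x < x — impossible.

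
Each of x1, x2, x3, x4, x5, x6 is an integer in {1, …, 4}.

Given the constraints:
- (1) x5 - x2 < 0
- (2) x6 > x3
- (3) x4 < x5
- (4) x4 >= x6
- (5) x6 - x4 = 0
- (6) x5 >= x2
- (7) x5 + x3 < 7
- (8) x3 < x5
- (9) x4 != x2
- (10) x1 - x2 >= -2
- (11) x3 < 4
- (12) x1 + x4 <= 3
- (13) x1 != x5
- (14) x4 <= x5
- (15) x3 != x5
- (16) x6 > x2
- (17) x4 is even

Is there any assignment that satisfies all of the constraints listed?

Constraints 1, 3, 4, and 16 give x6 ≤ x4, x4 < x5, x5 < x2, x2 < x6. Chaining: x6 ≤ x4 < x5 < x2 < x6, which forces x6 < x6 — impossible.

Unsatisfiable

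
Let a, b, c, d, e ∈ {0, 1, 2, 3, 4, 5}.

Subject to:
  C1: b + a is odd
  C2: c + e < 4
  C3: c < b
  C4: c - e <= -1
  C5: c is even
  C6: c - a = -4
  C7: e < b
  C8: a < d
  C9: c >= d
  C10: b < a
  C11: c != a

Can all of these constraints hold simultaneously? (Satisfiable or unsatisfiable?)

Unsatisfiable

Constraints 4, 7, 8, 9, and 10 give b < a, a < d, d ≤ c, c < e, e < b. Chaining: b < a < d ≤ c < e < b, which forces b < b — impossible.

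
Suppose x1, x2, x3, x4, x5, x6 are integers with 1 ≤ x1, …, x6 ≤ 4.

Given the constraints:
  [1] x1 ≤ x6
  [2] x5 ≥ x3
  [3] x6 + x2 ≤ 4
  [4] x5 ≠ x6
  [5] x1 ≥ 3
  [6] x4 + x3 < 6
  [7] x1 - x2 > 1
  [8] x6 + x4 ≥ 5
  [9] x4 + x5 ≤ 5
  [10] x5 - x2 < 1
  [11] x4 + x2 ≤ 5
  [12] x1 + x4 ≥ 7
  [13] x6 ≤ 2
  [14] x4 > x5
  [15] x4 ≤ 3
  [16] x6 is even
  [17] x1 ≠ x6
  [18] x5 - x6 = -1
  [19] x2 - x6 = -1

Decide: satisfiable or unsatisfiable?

From constraints 1 and 13: x1 ≤ x6 ≤ 2. From constraint 15: x4 ≤ 3. Hence x1 + x4 ≤ 5. But constraint 12 requires x1 + x4 ≥ 7, and 7 > 5. Contradiction.

Unsatisfiable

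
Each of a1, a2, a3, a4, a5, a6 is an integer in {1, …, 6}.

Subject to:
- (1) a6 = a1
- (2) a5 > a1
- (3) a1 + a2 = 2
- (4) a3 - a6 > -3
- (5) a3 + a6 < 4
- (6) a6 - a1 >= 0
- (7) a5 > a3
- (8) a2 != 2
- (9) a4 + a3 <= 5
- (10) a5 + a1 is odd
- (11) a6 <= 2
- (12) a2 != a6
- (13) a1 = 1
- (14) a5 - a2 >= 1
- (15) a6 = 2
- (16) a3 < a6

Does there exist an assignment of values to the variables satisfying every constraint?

Constraint 15 fixes a6 = 2 and constraint 13 fixes a1 = 1, but constraint 1 requires a6 = a1. Since 2 ≠ 1, contradiction.

Unsatisfiable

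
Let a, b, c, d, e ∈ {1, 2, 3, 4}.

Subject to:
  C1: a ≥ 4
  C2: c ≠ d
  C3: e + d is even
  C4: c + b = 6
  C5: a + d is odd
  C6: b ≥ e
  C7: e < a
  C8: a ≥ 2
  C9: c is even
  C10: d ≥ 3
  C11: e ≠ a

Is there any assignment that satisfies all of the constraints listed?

The assignment a = 4, b = 2, c = 4, d = 3, e = 1 works:
  constraint 3 holds since e + d = 4 is even.
  constraint 4 holds since c + b = 6.
  constraint 5 holds since a + d = 7 is odd.
The rest check out directly.

Satisfiable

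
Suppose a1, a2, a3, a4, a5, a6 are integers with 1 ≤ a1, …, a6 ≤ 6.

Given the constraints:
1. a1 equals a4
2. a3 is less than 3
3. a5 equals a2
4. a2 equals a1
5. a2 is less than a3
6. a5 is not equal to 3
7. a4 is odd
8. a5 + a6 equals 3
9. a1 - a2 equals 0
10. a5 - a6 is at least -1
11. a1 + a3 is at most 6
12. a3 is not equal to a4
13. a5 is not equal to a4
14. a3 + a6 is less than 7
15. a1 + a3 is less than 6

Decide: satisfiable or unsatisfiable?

Unsatisfiable

From constraints 1, 3, and 4, a5 = a2 = a1 = a4, so a5 = a4. But constraint 13 says a5 ≠ a4. Contradiction.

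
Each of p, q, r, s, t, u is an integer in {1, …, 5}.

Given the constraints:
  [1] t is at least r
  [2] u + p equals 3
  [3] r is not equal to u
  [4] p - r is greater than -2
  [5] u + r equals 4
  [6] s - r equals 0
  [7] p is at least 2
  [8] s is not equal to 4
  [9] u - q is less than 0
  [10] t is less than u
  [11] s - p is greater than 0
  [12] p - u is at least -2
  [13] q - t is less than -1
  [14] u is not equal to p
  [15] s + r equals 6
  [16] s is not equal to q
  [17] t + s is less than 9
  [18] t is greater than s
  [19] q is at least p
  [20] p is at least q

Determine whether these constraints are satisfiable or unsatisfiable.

Unsatisfiable

Constraints 9, 10, 11, 18, and 20 give t < u, u < q, q ≤ p, p < s, s < t. Chaining: t < u < q ≤ p < s < t, which forces t < t — impossible.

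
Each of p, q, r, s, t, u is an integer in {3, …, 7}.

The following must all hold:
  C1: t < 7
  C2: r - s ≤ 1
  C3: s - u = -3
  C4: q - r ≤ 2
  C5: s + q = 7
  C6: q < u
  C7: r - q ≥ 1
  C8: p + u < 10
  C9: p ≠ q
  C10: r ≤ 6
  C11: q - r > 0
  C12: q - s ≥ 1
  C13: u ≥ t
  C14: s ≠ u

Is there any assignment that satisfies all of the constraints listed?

Constraints 2, 7, and 12 give s − r ≥ -1, r − q ≥ 1, q − s ≥ 1.
Adding all 3 inequalities: the left sides telescope to 0, and the right sides sum to (-1) + 1 + 1 = 1. So 0 ≥ 1, which is false.

Unsatisfiable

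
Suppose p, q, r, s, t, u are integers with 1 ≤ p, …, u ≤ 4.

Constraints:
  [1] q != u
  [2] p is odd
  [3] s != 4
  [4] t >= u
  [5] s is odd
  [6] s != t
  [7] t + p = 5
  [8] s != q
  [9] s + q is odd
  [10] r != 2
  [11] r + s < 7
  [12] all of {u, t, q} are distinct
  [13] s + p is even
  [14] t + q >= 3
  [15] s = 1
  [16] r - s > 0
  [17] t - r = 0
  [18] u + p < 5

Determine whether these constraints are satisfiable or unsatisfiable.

The assignment p = 1, q = 2, r = 4, s = 1, t = 4, u = 1 works:
  constraint 7 holds since t + p = 5.
  constraint 11 holds since r + s = 5.
  constraint 14 holds since t + q = 6.
The rest check out directly.

Satisfiable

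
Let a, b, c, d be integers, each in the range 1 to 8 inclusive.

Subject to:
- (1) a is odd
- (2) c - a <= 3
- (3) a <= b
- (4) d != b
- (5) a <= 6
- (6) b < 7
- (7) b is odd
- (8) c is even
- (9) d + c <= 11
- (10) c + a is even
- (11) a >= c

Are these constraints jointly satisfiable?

Unsatisfiable

Constraint 8 makes c even and constraint 1 makes a odd, so c + a must be odd. Constraint 10 says c + a is even — contradiction.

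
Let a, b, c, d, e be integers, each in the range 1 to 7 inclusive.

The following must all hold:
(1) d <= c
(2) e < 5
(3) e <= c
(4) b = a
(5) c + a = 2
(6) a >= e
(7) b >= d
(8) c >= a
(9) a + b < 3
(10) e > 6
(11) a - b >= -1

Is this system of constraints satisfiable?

From constraint 10: e ≥ 7. From constraint 2: e ≤ 4. But 4 < 7, so no value of e works.

Unsatisfiable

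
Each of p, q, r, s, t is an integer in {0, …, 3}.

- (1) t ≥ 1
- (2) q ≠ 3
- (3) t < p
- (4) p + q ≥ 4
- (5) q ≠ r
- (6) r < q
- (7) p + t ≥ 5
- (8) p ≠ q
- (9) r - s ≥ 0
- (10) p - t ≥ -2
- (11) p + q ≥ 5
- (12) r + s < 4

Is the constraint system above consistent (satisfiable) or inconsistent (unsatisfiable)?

Satisfiable

Take p = 3, q = 2, r = 1, s = 1, t = 2. Then constraint 4: p + q = 5; constraint 7: p + t = 5; constraint 9: r - s = 0, and every other listed constraint is also met.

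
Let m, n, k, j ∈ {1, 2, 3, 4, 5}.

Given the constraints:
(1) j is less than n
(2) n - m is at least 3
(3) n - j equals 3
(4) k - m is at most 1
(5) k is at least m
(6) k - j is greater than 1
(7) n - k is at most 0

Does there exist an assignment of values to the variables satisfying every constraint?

Unsatisfiable

Constraints 2, 4, and 7 give m − k ≥ -1, k − n ≥ 0, n − m ≥ 3.
Adding all 3 inequalities: the left sides telescope to 0, and the right sides sum to (-1) + 0 + 3 = 2. So 0 ≥ 2, which is false.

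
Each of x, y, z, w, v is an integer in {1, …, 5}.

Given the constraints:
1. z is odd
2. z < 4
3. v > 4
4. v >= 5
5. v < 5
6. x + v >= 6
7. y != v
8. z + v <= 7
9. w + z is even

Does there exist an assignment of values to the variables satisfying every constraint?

Unsatisfiable

From constraint 3: v ≥ 5. From constraint 5: v ≤ 4. But 4 < 5, so no value of v works.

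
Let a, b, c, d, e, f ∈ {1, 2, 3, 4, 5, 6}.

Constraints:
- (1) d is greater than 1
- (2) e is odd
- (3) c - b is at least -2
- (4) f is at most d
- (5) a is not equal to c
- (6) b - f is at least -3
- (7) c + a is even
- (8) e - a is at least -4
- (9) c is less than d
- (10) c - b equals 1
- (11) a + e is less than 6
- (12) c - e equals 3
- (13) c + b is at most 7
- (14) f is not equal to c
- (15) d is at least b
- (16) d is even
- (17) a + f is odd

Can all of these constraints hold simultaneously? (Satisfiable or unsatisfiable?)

Satisfiable

Try a = 2, b = 3, c = 4, d = 6, e = 1, f = 3.
Check constraint 3: c - b = 1; constraint 6: b - f = 0; constraint 8: e - a = -1. The remaining constraints are straightforward to verify.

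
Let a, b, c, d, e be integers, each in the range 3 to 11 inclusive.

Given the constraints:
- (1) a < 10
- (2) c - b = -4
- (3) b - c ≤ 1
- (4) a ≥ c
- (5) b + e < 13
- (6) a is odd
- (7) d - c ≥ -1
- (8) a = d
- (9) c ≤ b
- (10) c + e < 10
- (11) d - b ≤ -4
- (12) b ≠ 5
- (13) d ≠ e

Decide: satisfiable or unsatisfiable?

Constraints 3, 7, and 11 give c − b ≥ -1, b − d ≥ 4, d − c ≥ -1.
Adding all 3 inequalities: the left sides telescope to 0, and the right sides sum to (-1) + 4 + (-1) = 2. So 0 ≥ 2, which is false.

Unsatisfiable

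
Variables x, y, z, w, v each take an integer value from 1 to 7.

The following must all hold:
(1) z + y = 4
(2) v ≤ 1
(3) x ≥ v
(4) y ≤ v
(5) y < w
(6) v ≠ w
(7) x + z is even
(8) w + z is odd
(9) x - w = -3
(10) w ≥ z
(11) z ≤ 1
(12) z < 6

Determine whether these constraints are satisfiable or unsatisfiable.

From constraint 11: z ≤ 1. From constraints 2 and 4: y ≤ v ≤ 1. Hence z + y ≤ 2. But constraint 1 requires z + y = 4, and 4 > 2. Contradiction.

Unsatisfiable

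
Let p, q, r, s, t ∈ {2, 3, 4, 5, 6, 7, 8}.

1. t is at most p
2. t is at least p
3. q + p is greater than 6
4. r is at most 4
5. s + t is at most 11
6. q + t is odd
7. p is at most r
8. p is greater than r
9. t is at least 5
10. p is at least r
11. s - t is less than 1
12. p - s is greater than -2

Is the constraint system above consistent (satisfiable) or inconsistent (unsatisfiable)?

Unsatisfiable

From constraints 1 and 9: p ≥ t and t ≥ 5, so p ≥ 5. From constraints 4 and 7: p ≤ r and r ≤ 4, so p ≤ 4. But 4 < 5, so no value of p works.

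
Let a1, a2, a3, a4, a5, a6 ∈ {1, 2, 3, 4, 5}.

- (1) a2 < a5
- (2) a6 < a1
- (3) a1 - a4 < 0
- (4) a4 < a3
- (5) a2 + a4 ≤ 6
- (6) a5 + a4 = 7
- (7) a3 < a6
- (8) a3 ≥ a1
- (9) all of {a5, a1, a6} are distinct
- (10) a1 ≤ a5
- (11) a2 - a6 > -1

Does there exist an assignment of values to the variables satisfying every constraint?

Constraints 2, 3, 4, and 7 give a1 < a4, a4 < a3, a3 < a6, a6 < a1. Chaining: a1 < a4 < a3 < a6 < a1, which forces a1 < a1 — impossible.

Unsatisfiable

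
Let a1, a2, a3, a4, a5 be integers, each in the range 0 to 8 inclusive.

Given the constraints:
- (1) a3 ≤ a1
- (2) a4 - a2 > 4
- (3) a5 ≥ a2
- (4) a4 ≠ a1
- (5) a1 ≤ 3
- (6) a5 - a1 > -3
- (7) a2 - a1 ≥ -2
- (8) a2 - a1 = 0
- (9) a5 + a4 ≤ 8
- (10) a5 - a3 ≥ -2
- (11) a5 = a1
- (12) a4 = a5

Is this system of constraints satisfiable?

From constraints 11 and 12, a4 = a5 = a1, so a4 = a1. But constraint 4 says a4 ≠ a1. Contradiction.

Unsatisfiable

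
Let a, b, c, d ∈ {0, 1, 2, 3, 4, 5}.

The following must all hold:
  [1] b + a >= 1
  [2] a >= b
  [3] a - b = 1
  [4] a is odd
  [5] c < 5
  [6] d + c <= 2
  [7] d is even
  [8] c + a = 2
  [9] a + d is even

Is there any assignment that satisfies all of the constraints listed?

Unsatisfiable

Constraint 4 makes a odd and constraint 7 makes d even, so a + d must be odd. Constraint 9 says a + d is even — contradiction.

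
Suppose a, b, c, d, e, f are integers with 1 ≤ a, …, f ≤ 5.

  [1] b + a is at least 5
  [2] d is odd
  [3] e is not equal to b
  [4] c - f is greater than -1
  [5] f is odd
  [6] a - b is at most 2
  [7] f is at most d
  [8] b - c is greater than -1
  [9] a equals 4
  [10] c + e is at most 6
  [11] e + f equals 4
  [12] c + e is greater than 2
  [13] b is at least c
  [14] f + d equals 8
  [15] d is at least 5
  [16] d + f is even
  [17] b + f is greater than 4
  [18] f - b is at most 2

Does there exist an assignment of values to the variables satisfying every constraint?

Satisfiable

One satisfying assignment is a = 4, b = 4, c = 3, d = 5, e = 1, f = 3.
For the less obvious constraints — constraint 1: b + a = 8; constraint 4: c - f = 0 — and the others hold by inspection.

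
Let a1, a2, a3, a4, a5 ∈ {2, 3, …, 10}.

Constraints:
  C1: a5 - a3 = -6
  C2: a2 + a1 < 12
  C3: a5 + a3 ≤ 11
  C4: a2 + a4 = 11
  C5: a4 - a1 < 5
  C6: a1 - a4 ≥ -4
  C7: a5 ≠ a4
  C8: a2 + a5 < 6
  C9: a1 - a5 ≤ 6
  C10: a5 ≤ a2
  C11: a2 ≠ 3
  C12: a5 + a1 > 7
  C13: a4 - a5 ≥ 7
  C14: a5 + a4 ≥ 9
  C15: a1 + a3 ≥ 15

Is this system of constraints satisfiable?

Satisfiable

The assignment a1 = 7, a2 = 2, a3 = 8, a4 = 9, a5 = 2 works:
  constraint 1 holds since a5 - a3 = -6.
  constraint 2 holds since a2 + a1 = 9.
The rest check out directly.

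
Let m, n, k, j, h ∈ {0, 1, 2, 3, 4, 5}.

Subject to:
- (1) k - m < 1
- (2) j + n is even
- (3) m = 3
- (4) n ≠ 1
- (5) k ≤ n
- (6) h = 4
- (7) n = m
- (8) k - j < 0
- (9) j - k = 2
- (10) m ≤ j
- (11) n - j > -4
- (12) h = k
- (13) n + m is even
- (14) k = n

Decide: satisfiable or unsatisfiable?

Constraint 6 fixes h = 4 and constraint 3 fixes m = 3. Constraints 7, 12, and 14 give h = k = n = m, so h = m. But 4 ≠ 3 — contradiction.

Unsatisfiable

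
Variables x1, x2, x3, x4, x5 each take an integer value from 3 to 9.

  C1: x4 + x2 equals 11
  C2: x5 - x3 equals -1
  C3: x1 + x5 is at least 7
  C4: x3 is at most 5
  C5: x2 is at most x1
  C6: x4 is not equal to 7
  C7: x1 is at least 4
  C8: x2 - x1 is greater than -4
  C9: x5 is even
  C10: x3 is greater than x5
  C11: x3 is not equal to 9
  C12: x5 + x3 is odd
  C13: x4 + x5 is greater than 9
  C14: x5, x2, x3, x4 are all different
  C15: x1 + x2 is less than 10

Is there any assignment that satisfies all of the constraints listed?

Satisfiable

Take x1 = 5, x2 = 3, x3 = 5, x4 = 8, x5 = 4. Then constraint 1: x4 + x2 = 11; constraint 2: x5 - x3 = -1; constraint 3: x1 + x5 = 9, and every other listed constraint is also met.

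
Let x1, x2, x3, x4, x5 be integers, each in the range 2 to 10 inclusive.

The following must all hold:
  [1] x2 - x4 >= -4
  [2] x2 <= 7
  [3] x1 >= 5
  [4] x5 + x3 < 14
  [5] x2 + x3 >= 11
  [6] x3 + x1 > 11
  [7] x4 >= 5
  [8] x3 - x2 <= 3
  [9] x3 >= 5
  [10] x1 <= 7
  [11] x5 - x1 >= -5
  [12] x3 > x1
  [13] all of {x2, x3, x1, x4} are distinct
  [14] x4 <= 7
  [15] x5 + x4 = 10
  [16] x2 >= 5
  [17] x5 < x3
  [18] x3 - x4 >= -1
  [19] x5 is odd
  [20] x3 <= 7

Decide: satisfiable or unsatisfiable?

Unsatisfiable

Constraints 2, 3, 7, 9, 10, 14, 16, and 20 confine each of x2, x3, x1, x4 to the 3 values {5, …, 7}.
Constraint 13 requires all 4 of them to be distinct, but only 3 values are available — impossible by the pigeonhole principle.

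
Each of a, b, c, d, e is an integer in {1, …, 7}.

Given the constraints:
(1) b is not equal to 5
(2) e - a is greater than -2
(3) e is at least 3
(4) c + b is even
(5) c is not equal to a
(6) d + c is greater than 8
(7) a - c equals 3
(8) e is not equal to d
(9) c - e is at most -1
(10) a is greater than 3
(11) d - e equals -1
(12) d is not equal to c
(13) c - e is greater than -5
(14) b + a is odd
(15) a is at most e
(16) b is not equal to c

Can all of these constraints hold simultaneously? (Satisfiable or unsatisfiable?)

Satisfiable

The assignment a = 6, b = 1, c = 3, d = 6, e = 7 works:
  constraint 2 holds since e - a = 1.
  constraint 6 holds since d + c = 9.
The rest check out directly.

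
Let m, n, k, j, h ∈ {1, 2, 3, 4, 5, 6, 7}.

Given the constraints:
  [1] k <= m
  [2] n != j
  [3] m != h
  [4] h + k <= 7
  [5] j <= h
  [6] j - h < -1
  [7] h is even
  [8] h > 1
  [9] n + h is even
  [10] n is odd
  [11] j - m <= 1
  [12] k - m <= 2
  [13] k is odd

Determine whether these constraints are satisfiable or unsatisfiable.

Constraint 10 makes n odd and constraint 7 makes h even, so n + h must be odd. Constraint 9 says n + h is even — contradiction.

Unsatisfiable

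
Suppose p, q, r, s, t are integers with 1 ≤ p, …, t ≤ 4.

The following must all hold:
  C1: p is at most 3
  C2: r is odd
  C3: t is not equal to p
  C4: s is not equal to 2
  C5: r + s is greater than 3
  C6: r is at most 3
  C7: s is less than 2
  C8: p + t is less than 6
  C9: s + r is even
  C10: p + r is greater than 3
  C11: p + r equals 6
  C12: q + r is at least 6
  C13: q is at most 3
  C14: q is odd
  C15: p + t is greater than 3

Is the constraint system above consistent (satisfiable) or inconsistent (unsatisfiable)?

Satisfiable

Setting (p, q, r, s, t) = (3, 3, 3, 1, 1) satisfies everything: constraint 5: r + s = 4; constraint 8: p + t = 4, and the others follow.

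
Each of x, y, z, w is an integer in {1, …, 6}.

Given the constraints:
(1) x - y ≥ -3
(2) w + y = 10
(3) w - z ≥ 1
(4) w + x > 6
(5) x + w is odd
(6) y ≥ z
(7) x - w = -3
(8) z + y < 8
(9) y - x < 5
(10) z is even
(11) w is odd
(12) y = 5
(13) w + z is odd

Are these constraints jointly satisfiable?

Satisfiable

Take x = 2, y = 5, z = 2, w = 5. Then constraint 1: x - y = -3; constraint 2: w + y = 10; constraint 3: w - z = 3, and every other listed constraint is also met.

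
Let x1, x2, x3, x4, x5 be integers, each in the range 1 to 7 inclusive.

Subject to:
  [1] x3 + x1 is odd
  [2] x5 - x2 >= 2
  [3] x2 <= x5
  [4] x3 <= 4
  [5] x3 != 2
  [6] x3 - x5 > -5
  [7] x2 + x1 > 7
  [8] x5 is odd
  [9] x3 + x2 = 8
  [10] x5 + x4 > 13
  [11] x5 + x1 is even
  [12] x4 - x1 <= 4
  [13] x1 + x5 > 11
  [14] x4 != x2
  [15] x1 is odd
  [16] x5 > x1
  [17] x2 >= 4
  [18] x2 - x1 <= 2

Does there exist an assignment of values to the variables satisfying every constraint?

Satisfiable

Try x1 = 5, x2 = 4, x3 = 4, x4 = 7, x5 = 7.
Check constraint 2: x5 - x2 = 3; constraint 6: x3 - x5 = -3; constraint 7: x2 + x1 = 9. The remaining constraints are straightforward to verify.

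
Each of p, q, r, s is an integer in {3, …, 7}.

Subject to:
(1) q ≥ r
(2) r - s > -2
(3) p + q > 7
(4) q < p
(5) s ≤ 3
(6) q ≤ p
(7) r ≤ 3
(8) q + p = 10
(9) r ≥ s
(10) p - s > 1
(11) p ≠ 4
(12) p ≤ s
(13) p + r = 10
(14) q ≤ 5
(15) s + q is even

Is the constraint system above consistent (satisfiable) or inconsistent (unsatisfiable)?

Unsatisfiable

From constraints 5 and 12: p ≤ s ≤ 3. From constraints 1 and 14: r ≤ q ≤ 5. Hence p + r ≤ 8. But constraint 13 requires p + r = 10, and 10 > 8. Contradiction.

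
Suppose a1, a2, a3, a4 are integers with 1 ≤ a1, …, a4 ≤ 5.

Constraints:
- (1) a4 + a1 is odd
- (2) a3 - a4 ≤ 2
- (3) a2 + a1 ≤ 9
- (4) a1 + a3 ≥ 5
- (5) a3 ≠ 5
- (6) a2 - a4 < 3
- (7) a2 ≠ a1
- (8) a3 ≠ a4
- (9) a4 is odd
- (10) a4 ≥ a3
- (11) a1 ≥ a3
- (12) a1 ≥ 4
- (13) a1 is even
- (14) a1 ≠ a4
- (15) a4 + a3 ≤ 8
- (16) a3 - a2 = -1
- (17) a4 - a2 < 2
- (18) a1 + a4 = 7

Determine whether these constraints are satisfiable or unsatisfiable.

Satisfiable

The assignment a1 = 4, a2 = 3, a3 = 2, a4 = 3 works:
  constraint 2 holds since a3 - a4 = -1.
  constraint 3 holds since a2 + a1 = 7.
  constraint 4 holds since a1 + a3 = 6.
The rest check out directly.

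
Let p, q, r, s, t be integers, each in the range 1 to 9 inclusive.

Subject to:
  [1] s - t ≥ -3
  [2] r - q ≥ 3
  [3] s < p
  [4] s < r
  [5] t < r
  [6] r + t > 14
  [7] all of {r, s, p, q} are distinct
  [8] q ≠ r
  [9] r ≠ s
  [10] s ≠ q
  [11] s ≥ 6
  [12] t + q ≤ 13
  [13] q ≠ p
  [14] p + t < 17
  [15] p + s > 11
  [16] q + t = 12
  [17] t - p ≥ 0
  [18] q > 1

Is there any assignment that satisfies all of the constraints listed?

Satisfiable

Take p = 8, q = 4, r = 9, s = 6, t = 8. Then constraint 1: s - t = -2; constraint 2: r - q = 5; constraint 6: r + t = 17, and every other listed constraint is also met.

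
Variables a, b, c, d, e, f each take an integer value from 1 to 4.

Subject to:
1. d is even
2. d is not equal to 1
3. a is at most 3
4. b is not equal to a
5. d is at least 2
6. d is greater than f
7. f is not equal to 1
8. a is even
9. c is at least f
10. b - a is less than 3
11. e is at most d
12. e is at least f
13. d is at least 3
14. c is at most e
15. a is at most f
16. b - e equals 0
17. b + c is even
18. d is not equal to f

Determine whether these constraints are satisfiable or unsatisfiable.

Satisfiable

Take a = 2, b = 4, c = 4, d = 4, e = 4, f = 2. Then constraint 10: b - a = 2; constraint 16: b - e = 0, and every other listed constraint is also met.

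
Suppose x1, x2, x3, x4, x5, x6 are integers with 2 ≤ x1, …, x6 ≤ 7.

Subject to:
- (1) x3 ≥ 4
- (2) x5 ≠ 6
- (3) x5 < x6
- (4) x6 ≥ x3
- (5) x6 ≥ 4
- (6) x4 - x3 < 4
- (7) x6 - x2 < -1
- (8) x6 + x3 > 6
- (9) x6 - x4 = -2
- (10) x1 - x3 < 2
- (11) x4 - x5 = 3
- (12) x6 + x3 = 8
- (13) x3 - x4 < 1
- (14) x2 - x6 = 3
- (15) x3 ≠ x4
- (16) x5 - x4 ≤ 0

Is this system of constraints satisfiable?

Satisfiable

Take x1 = 3, x2 = 7, x3 = 4, x4 = 6, x5 = 3, x6 = 4. Then constraint 6: x4 - x3 = 2; constraint 7: x6 - x2 = -3; constraint 8: x6 + x3 = 8, and every other listed constraint is also met.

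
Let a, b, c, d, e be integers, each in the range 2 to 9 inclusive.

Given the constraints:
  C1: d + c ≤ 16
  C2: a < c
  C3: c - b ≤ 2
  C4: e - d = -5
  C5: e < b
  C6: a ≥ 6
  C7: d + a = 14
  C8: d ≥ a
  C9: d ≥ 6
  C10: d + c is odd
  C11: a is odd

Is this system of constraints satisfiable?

Satisfiable

One satisfying assignment is a = 7, b = 9, c = 8, d = 7, e = 2.
For the less obvious constraints — constraint 1: d + c = 15; constraint 3: c - b = -1; constraint 4: e - d = -5 — and the others hold by inspection.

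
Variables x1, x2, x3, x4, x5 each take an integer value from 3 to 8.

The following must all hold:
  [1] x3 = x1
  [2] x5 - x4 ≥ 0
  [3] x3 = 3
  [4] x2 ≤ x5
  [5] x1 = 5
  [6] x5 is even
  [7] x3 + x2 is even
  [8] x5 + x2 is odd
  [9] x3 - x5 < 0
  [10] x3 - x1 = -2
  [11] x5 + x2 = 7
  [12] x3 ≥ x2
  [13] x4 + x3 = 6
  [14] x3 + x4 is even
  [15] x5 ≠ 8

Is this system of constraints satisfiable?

Constraint 3 fixes x3 = 3 and constraint 5 fixes x1 = 5, but constraint 1 requires x3 = x1. Since 3 ≠ 5, contradiction.

Unsatisfiable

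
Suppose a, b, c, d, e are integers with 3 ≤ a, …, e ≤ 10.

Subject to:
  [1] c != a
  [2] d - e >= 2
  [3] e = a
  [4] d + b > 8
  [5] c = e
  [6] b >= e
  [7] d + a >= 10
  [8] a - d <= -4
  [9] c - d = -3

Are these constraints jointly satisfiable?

From constraints 3 and 5, c = e = a, so c = a. But constraint 1 says c ≠ a. Contradiction.

Unsatisfiable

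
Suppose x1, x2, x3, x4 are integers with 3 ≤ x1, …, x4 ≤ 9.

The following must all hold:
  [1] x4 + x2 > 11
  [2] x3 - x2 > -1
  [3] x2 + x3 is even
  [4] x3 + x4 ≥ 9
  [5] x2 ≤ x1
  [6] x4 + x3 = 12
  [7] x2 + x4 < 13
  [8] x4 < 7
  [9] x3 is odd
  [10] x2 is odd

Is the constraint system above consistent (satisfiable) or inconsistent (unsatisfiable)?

Satisfiable

The assignment x1 = 9, x2 = 7, x3 = 7, x4 = 5 works:
  constraint 1 holds since x4 + x2 = 12.
  constraint 2 holds since x3 - x2 = 0.
  constraint 4 holds since x3 + x4 = 12.
The rest check out directly.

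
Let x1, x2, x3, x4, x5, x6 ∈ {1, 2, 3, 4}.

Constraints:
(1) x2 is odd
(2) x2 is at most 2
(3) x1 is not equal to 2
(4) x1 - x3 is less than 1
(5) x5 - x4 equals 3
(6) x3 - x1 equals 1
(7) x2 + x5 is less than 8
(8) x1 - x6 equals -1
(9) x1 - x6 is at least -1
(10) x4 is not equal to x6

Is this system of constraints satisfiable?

Satisfiable

One satisfying assignment is x1 = 3, x2 = 1, x3 = 4, x4 = 1, x5 = 4, x6 = 4.
For the less obvious constraints — constraint 4: x1 - x3 = -1; constraint 5: x5 - x4 = 3 — and the others hold by inspection.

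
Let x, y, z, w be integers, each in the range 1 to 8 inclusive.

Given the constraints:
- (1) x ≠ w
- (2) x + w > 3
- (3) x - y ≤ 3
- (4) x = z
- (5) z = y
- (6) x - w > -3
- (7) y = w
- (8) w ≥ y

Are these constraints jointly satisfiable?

Unsatisfiable

From constraints 4, 5, and 7, x = z = y = w, so x = w. But constraint 1 says x ≠ w. Contradiction.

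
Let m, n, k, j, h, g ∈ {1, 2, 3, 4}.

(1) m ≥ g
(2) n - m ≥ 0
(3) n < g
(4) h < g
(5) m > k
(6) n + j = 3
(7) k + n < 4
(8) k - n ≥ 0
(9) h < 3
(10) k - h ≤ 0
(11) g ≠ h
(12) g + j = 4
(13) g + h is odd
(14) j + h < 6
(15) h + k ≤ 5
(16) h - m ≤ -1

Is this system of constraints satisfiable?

Constraints 1, 2, 4, 8, and 10 give g ≤ m, m ≤ n, n ≤ k, k ≤ h, h < g. Chaining: g ≤ m ≤ n ≤ k ≤ h < g, which forces g < g — impossible.

Unsatisfiable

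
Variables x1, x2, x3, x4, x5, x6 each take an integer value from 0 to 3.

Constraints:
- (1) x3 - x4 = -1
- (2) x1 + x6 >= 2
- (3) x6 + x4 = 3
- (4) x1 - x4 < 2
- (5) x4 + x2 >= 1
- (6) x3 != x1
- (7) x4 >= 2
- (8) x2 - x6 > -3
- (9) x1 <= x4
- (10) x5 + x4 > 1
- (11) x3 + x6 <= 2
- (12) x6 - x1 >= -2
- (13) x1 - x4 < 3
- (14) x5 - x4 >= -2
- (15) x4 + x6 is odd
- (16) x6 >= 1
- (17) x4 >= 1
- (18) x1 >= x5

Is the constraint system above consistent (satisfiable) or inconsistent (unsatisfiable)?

One satisfying assignment is x1 = 2, x2 = 1, x3 = 1, x4 = 2, x5 = 2, x6 = 1.
For the less obvious constraints — constraint 1: x3 - x4 = -1; constraint 2: x1 + x6 = 3; constraint 3: x6 + x4 = 3 — and the others hold by inspection.

Satisfiable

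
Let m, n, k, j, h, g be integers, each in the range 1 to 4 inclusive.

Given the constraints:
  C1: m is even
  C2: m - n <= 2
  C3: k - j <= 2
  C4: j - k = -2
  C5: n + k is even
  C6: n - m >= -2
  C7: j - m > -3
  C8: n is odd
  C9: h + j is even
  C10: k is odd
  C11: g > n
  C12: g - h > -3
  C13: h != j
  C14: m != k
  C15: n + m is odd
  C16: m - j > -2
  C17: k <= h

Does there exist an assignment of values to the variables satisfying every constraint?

Setting (m, n, k, j, h, g) = (2, 1, 3, 1, 3, 3) satisfies everything: constraint 2: m - n = 1; constraint 3: k - j = 2, and the others follow.

Satisfiable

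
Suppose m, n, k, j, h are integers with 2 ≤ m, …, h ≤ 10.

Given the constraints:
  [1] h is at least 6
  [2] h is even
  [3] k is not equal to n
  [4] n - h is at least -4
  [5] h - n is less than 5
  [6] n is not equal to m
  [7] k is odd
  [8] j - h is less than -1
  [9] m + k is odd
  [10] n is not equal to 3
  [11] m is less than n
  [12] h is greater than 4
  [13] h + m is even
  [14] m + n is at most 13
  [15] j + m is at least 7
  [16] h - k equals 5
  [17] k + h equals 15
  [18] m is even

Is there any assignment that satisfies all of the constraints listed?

Satisfiable

Setting (m, n, k, j, h) = (2, 8, 5, 6, 10) satisfies everything: constraint 4: n - h = -2; constraint 5: h - n = 2, and the others follow.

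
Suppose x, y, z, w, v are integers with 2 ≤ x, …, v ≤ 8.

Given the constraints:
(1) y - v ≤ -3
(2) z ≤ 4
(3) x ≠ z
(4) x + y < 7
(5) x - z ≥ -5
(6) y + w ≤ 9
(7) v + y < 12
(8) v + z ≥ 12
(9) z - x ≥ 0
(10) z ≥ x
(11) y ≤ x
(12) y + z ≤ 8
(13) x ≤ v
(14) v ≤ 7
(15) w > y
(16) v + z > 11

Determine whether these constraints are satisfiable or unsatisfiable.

From constraint 14: v ≤ 7. From constraint 2: z ≤ 4. Hence v + z ≤ 11. But constraint 8 requires v + z ≥ 12, and 12 > 11. Contradiction.

Unsatisfiable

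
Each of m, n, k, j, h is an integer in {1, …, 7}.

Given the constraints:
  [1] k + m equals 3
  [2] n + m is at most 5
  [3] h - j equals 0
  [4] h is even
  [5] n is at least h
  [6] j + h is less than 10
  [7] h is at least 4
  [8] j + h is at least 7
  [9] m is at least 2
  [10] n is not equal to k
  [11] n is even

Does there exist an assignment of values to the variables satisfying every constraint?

From constraints 5 and 7: n ≥ h ≥ 4. From constraint 9: m ≥ 2. Hence n + m ≥ 6. But constraint 2 requires n + m ≤ 5, and 5 < 6. Contradiction.

Unsatisfiable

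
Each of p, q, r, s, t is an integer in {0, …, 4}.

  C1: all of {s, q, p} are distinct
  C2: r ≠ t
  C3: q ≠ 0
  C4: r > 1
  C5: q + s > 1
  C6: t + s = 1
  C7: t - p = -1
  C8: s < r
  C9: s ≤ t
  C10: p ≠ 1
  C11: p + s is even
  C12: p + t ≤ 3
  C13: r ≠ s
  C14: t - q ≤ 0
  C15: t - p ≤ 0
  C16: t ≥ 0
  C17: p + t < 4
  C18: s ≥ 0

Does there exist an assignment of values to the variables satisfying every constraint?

Satisfiable

Setting (p, q, r, s, t) = (2, 3, 4, 0, 1) satisfies everything: constraint 5: q + s = 3; constraint 6: t + s = 1; constraint 7: t - p = -1, and the others follow.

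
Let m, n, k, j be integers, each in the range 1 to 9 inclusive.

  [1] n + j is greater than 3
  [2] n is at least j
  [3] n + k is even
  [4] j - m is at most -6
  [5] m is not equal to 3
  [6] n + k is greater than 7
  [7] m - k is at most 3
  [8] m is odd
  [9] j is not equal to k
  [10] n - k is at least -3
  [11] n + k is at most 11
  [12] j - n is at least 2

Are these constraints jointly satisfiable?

Constraints 4, 7, 10, and 12 give n − k ≥ -3, k − m ≥ -3, m − j ≥ 6, j − n ≥ 2.
Adding all 4 inequalities: the left sides telescope to 0, and the right sides sum to (-3) + (-3) + 6 + 2 = 2. So 0 ≥ 2, which is false.

Unsatisfiable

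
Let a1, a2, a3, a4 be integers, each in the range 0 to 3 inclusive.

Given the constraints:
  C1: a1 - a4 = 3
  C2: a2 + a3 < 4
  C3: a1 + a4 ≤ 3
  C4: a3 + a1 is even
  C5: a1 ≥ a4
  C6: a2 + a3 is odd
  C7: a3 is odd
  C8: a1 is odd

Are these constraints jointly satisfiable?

Satisfiable

Try a1 = 3, a2 = 0, a3 = 3, a4 = 0.
Check constraint 1: a1 - a4 = 3; constraint 2: a2 + a3 = 3. The remaining constraints are straightforward to verify.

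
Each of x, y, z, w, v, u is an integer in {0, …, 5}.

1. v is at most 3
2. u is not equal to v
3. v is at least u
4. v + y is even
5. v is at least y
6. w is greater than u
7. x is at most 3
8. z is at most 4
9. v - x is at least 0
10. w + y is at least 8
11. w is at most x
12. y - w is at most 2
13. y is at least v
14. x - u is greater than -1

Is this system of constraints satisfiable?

From constraints 7 and 11: w ≤ x ≤ 3. From constraints 1 and 5: y ≤ v ≤ 3. Hence w + y ≤ 6. But constraint 10 requires w + y ≥ 8, and 8 > 6. Contradiction.

Unsatisfiable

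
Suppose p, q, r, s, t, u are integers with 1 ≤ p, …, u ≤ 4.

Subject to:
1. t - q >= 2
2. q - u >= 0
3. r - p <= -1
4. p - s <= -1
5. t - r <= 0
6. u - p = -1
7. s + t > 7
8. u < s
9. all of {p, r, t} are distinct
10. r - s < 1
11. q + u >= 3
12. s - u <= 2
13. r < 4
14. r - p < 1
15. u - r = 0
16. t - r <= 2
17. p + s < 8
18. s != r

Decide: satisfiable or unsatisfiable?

Unsatisfiable

Constraints 1, 2, 3, 4, 5, and 12 give u − s ≥ -2, s − p ≥ 1, p − r ≥ 1, r − t ≥ 0, t − q ≥ 2, q − u ≥ 0.
Adding all 6 inequalities: the left sides telescope to 0, and the right sides sum to (-2) + 1 + 1 + 0 + 2 + 0 = 2. So 0 ≥ 2, which is false.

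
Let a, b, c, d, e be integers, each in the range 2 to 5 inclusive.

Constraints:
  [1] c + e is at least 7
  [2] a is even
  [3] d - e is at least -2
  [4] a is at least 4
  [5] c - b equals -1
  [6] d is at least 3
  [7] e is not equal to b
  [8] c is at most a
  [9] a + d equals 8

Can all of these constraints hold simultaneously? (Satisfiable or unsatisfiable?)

Satisfiable

Try a = 4, b = 3, c = 2, d = 4, e = 5.
Check constraint 1: c + e = 7; constraint 3: d - e = -1. The remaining constraints are straightforward to verify.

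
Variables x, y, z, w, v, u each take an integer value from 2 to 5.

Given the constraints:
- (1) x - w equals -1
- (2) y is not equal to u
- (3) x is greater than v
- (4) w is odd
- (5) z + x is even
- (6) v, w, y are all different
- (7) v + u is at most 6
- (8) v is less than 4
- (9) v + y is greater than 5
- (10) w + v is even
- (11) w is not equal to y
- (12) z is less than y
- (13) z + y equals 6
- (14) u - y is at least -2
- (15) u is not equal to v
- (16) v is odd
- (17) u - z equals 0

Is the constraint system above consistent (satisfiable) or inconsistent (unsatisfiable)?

The assignment x = 4, y = 4, z = 2, w = 5, v = 3, u = 2 works:
  constraint 1 holds since x - w = -1.
  constraint 7 holds since v + u = 5.
The rest check out directly.

Satisfiable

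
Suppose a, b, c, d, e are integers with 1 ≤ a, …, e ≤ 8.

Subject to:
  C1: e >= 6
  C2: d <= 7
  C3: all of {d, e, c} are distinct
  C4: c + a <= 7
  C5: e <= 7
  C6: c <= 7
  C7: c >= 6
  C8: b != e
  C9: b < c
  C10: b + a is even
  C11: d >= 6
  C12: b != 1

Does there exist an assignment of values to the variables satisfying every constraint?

Constraints 1, 2, 5, 6, 7, and 11 confine each of d, e, c to the 2 values {6, 7}.
Constraint 3 requires all 3 of them to be distinct, but only 2 values are available — impossible by the pigeonhole principle.

Unsatisfiable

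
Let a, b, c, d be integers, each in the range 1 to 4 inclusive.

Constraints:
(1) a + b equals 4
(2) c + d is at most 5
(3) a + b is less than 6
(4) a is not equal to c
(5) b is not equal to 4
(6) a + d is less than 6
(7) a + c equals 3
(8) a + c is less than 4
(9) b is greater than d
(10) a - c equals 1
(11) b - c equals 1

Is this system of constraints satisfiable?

Setting (a, b, c, d) = (2, 2, 1, 1) satisfies everything: constraint 1: a + b = 4; constraint 2: c + d = 2; constraint 3: a + b = 4, and the others follow.

Satisfiable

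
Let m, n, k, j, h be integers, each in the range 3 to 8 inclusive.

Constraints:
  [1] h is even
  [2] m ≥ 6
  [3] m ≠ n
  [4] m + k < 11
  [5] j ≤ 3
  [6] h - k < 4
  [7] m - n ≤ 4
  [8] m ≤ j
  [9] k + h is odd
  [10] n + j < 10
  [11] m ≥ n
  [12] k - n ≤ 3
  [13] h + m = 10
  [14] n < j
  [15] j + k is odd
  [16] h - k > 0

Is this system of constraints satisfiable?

From constraints 2 and 8: j ≥ m and m ≥ 6, so j ≥ 6. From constraint 5: j ≤ 3. But 3 < 6, so no value of j works.

Unsatisfiable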